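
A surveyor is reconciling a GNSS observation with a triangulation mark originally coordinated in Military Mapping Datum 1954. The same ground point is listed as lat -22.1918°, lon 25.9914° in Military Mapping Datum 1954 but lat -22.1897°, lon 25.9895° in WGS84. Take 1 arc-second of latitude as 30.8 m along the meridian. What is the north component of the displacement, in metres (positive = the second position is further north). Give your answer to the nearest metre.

ΔN = 233 m

Δφ = -22.1897° − -22.1918° = +0.0021°; Δλ = 25.9895° − 25.9914° = -0.0019°.
1° of latitude = 3600 × 30.80 = 110880 m.
ΔN = Δφ × 110880 = 232.8 m; ΔE = Δλ × 110880 × cos(-22.1918°) = -0.0019 × 110880 × 0.925925 = -195.1 m.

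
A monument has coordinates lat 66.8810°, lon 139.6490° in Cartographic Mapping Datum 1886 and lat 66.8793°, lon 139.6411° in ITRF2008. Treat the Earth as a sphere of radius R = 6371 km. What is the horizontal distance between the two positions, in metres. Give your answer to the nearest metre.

393 m

Δφ = 66.8793° − 66.8810° = -0.0017°; Δλ = 139.6411° − 139.6490° = -0.0079°.
1° along a meridian = πR/180 = 111195 m.
ΔN = Δφ × 111195 = -189.0 m; ΔE = Δλ × 111195 × cos(66.8810°) = -0.0079 × 111195 × 0.392642 = -344.9 m.
Distance = √(ΔE² + ΔN²) = √((-344.9)² + (-189.0)²) = 393.3 m.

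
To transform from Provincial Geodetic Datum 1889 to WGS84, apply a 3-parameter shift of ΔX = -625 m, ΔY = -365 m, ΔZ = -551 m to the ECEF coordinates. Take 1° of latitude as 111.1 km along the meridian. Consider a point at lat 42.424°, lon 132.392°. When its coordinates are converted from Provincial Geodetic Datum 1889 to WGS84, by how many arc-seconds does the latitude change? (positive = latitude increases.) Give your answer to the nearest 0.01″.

sin φ = 0.674612, cos φ = 0.738173, sin λ = 0.738549, cos λ = -0.674199.
North component: ΔN = −sin φ cos λ·ΔX − sin φ sin λ·ΔY + cos φ·ΔZ = −(0.674612)(-0.674199)(-625) − (0.674612)(0.738549)(-365) + (0.738173)(-551) = -509.14 m.
1° of latitude spans 111100 m, so Δφ = -509.14 / 111100 × 3600 = -16.498″.

Δφ = -16.50″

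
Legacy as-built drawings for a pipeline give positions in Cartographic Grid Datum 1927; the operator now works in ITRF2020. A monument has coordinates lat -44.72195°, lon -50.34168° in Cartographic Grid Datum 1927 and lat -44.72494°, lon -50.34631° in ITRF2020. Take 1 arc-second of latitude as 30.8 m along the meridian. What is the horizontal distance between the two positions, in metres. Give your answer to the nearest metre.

493 m

Δφ = -44.72494° − -44.72195° = -0.00299°; Δλ = -50.34631° − -50.34168° = -0.00463°.
1° of latitude = 3600 × 30.80 = 110880 m.
ΔN = Δφ × 110880 = -331.5 m; ΔE = Δλ × 110880 × cos(-44.72195°) = -0.00463 × 110880 × 0.710530 = -364.8 m.
Distance = √(ΔE² + ΔN²) = √((-364.8)² + (-331.5)²) = 492.9 m.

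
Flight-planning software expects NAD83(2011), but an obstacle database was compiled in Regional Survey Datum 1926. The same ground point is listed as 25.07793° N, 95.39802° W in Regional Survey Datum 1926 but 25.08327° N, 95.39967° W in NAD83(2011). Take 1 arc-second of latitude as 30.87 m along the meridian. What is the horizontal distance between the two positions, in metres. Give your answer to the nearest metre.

616 m

Δφ = 25.08327° − 25.07793° = +0.00534°; Δλ = -95.39967° − -95.39802° = -0.00165°.
1° of latitude = 3600 × 30.87 = 111132 m.
ΔN = Δφ × 111132 = 593.4 m; ΔE = Δλ × 111132 × cos(25.07793°) = -0.00165 × 111132 × 0.905732 = -166.1 m.
Distance = √(ΔE² + ΔN²) = √((-166.1)² + 593.4²) = 616.2 m.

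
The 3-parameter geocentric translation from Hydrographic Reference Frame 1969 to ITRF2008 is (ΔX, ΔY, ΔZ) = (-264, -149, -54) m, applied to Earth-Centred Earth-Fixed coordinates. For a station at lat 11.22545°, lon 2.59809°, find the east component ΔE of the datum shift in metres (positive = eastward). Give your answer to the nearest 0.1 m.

ΔE = -136.9 m

The local east axis at (φ, λ) is (−sin λ, cos λ, 0), so ΔE = −sin(2.59809°)·(-264) + cos(2.59809°)·(-149) = -136.88 m.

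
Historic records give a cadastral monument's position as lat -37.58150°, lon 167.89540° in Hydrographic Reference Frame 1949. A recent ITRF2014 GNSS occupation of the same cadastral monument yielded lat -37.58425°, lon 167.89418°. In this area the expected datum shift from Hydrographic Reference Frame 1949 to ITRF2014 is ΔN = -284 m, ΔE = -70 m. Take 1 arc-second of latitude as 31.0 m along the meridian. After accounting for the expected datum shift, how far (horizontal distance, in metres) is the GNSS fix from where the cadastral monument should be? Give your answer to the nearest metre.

44 m

Observed coordinate differences: Δφ = -0.00275°, Δλ = -0.00122°.
Converting to metres (1° lat = 111600 m, cos φ = 0.792487): observed ΔN = -306.9 m, observed ΔE = -107.9 m.
Subtracting the expected shift leaves a residual of -306.9 − (-284) = -22.9 m north and -107.9 − (-70) = -37.9 m east.
Residual distance = √((-22.9)² + (-37.9)²) = 44.3 m.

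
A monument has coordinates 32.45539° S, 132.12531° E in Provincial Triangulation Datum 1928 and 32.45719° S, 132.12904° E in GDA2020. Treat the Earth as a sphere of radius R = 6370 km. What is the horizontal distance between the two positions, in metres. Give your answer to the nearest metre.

403 m

Δφ = -32.45719° − -32.45539° = -0.00180°; Δλ = 132.12904° − 132.12531° = +0.00373°.
1° along a meridian = πR/180 = 111177 m.
ΔN = Δφ × 111177 = -200.1 m; ΔE = Δλ × 111177 × cos(-32.45539°) = +0.00373 × 111177 × 0.843810 = 349.9 m.
Distance = √(ΔE² + ΔN²) = √(349.9² + (-200.1)²) = 403.1 m.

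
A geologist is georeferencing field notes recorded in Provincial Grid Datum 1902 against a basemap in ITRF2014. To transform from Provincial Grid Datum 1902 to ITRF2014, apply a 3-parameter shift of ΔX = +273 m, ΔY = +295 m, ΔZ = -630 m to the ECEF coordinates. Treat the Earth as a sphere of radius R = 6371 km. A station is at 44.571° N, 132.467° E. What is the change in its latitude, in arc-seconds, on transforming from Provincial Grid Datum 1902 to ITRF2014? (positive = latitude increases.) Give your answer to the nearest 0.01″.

sin φ = 0.701793, cos φ = 0.712381, sin λ = 0.737666, cos λ = -0.675165.
North component: ΔN = −sin φ cos λ·ΔX − sin φ sin λ·ΔY + cos φ·ΔZ = −(0.701793)(-0.675165)(273) − (0.701793)(0.737666)(295) + (0.712381)(-630) = -472.16 m.
1° of latitude spans πR/180 = 111195 m, so Δφ = -472.16 / 111195 × 3600 = -15.287″.

Δφ = -15.29″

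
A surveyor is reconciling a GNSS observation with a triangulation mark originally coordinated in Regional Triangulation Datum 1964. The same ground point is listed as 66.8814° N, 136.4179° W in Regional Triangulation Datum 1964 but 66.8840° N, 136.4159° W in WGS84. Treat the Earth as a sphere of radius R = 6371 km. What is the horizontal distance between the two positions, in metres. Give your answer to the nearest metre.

302 m

Δφ = 66.8840° − 66.8814° = +0.0026°; Δλ = -136.4159° − -136.4179° = +0.0020°.
1° along a meridian = πR/180 = 111195 m.
ΔN = Δφ × 111195 = 289.1 m; ΔE = Δλ × 111195 × cos(66.8814°) = +0.0020 × 111195 × 0.392636 = 87.3 m.
Distance = √(ΔE² + ΔN²) = √(87.3² + 289.1²) = 302.0 m.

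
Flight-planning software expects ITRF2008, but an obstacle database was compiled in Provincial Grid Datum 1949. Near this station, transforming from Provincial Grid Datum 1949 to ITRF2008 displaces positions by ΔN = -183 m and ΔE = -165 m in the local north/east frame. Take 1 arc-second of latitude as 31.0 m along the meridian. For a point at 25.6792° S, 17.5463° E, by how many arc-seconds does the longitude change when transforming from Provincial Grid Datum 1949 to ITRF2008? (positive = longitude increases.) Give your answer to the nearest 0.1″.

At latitude -25.6792°, cos φ = 0.901234.
1″ of longitude at this latitude = 31.00 × cos φ = 27.9383 m, so Δλ = -165.0 / 27.9383 = -5.906″.

Δλ = -5.9″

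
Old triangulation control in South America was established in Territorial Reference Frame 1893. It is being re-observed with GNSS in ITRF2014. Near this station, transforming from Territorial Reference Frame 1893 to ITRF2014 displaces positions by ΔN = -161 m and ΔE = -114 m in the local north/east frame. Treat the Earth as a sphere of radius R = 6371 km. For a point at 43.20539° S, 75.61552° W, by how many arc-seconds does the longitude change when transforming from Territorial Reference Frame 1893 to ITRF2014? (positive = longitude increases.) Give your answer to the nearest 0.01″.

At latitude -43.20539°, cos φ = 0.728904.
One radian of longitude at latitude φ spans R cos φ, so Δλ = ΔE / (R cos φ) = -114.0 / (6371000 × 0.728904) = -2.4549e-05 rad = -5.064″.

Δλ = -5.06″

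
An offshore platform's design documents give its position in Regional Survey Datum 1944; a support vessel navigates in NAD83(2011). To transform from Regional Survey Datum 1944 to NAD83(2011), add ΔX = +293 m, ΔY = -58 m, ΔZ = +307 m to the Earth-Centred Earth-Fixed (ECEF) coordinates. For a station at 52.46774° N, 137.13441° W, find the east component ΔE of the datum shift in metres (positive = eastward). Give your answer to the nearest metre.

ΔE = 242 m

At φ = 52.46774°, λ = -137.13441°: sin φ = 0.793010, cos φ = 0.609208, sin λ = -0.680281, cos λ = -0.732952.
ΔE = −sin λ·ΔX + cos λ·ΔY = −(-0.680281)·(293) + (-0.732952)·(-58) = 241.83 m.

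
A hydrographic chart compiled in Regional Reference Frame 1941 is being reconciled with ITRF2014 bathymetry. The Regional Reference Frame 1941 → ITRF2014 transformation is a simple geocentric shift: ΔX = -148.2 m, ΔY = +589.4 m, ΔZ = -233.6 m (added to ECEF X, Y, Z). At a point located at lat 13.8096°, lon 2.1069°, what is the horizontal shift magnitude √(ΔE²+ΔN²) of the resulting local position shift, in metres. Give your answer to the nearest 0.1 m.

626.1 m

At φ = 13.8096°, λ = 2.1069°: sin φ = 0.238696, cos φ = 0.971094, sin λ = 0.036764, cos λ = 0.999324.
ΔE = −sin λ·ΔX + cos λ·ΔY = −(0.036764)·(-148.2) + (0.999324)·(589.4) = 594.45 m.
ΔN = −sin φ cos λ·ΔX − sin φ sin λ·ΔY + cos φ·ΔZ = −(0.238696)(0.999324)(-148.2) − (0.238696)(0.036764)(589.4) + (0.971094)(-233.6) = -196.67 m.
Horizontal magnitude = √(ΔE² + ΔN²) = √(594.45² + (-196.67)²) = 626.14 m.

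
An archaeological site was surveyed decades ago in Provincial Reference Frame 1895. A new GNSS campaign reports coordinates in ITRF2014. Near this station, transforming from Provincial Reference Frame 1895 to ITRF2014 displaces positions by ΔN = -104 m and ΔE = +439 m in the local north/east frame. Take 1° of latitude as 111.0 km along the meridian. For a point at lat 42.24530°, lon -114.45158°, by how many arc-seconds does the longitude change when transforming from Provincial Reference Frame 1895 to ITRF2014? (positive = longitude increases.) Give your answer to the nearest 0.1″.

At latitude 42.24530°, cos φ = 0.740273.
1° of longitude at this latitude = 111.0 × cos φ = 82.17 km, so Δλ = 439.0 / 82170.3 = 0.0053426° = 19.233″.

Δλ = 19.2″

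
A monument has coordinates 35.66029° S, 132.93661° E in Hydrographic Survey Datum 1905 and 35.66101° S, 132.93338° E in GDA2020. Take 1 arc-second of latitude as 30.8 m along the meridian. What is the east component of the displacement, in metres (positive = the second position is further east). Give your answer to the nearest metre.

ΔE = -291 m

Δφ = -35.66101° − -35.66029° = -0.00072°; Δλ = 132.93338° − 132.93661° = -0.00323°.
1° of latitude = 3600 × 30.80 = 110880 m.
ΔN = Δφ × 110880 = -79.8 m; ΔE = Δλ × 110880 × cos(-35.66029°) = -0.00323 × 110880 × 0.812488 = -291.0 m.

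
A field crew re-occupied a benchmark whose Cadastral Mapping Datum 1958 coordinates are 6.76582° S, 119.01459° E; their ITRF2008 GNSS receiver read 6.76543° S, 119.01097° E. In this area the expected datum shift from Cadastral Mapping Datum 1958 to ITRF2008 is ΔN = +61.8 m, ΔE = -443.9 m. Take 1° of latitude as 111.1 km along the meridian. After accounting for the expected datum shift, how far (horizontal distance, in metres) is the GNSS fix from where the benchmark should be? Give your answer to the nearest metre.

Observed coordinate differences: Δφ = +0.00039°, Δλ = -0.00362°.
Converting to metres (1° lat = 111100 m, cos φ = 0.993036): observed ΔN = 43.3 m, observed ΔE = -399.4 m.
Subtracting the expected shift leaves a residual of 43.3 − (61.8) = -18.5 m north and -399.4 − (-443.9) = 44.5 m east.
Residual distance = √((-18.5)² + 44.5²) = 48.2 m.

48 m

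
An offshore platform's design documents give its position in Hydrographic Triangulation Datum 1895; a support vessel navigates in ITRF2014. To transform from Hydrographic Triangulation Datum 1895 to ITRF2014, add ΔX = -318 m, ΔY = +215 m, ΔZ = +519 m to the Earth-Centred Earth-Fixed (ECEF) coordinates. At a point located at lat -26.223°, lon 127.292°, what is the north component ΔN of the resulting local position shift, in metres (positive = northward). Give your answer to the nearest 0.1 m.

ΔN = 626.3 m

The local north axis is (−sin φ cos λ, −sin φ sin λ, cos φ), giving ΔN = 85.134 + 75.579 + 465.585 = 626.30 m.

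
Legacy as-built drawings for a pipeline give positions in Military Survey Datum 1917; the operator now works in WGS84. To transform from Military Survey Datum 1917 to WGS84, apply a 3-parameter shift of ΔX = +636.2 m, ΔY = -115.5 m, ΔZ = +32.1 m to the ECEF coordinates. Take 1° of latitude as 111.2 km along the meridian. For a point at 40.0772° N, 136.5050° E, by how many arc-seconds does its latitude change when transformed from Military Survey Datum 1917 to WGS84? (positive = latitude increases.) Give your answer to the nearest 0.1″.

Δφ = 12.1″

sin φ = 0.643819, cos φ = 0.765178, sin λ = 0.688291, cos λ = -0.725434.
North component: ΔN = −sin φ cos λ·ΔX − sin φ sin λ·ΔY + cos φ·ΔZ = −(0.643819)(-0.725434)(636.2) − (0.643819)(0.688291)(-115.5) + (0.765178)(32.1) = 372.88 m.
1° of latitude spans 111200 m, so Δφ = 372.88 / 111200 × 3600 = 12.072″.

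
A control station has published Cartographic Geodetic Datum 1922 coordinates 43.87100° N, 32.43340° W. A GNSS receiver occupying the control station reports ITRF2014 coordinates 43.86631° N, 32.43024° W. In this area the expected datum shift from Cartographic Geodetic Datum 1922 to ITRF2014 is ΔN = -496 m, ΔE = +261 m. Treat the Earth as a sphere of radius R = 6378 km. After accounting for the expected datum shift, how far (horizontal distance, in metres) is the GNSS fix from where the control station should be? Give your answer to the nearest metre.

Observed coordinate differences: Δφ = -0.00469°, Δλ = +0.00316°.
Converting to metres (1° lat = 111317 m, cos φ = 0.720902): observed ΔN = -522.1 m, observed ΔE = 253.6 m.
Subtracting the expected shift leaves a residual of -522.1 − (-496) = -26.1 m north and 253.6 − (261) = -7.4 m east.
Residual distance = √((-26.1)² + (-7.4)²) = 27.1 m.

27 m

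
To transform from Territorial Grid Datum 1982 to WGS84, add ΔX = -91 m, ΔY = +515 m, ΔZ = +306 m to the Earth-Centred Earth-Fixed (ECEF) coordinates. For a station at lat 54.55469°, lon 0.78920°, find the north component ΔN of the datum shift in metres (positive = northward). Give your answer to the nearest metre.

At φ = 54.55469°, λ = 0.78920°: sin φ = 0.814669, cos φ = 0.579926, sin λ = 0.013774, cos λ = 0.999905.
ΔN = −sin φ cos λ·ΔX − sin φ sin λ·ΔY + cos φ·ΔZ = −(0.814669)(0.999905)(-91) − (0.814669)(0.013774)(515) + (0.579926)(306) = 245.81 m.

ΔN = 246 m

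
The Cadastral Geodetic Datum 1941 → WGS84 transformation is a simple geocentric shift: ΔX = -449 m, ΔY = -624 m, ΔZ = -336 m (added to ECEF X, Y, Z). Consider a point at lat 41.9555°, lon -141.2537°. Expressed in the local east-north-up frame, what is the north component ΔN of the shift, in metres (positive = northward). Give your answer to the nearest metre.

The local north axis is (−sin φ cos λ, −sin φ sin λ, cos φ), giving ΔN = -234.118 − 261.100 − 249.871 = -745.09 m.

ΔN = -745 m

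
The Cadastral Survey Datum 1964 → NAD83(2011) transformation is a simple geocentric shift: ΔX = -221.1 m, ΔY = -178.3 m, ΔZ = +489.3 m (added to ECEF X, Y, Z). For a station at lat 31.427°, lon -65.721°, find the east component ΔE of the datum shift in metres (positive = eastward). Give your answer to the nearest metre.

ΔE = -275 m

At φ = 31.427°, λ = -65.721°: sin φ = 0.521412, cos φ = 0.853305, sin λ = -0.911554, cos λ = 0.411180.
ΔE = −sin λ·ΔX + cos λ·ΔY = −(-0.911554)·(-221.1) + (0.411180)·(-178.3) = -274.86 m.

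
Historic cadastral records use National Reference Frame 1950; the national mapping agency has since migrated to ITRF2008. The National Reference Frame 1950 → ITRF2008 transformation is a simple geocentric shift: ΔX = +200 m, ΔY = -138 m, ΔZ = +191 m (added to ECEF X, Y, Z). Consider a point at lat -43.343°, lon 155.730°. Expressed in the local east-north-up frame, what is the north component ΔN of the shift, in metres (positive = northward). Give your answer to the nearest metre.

ΔN = -25 m

The local north axis is (−sin φ cos λ, −sin φ sin λ, cos φ), giving ΔN = -125.141 − 38.933 + 138.906 = -25.17 m.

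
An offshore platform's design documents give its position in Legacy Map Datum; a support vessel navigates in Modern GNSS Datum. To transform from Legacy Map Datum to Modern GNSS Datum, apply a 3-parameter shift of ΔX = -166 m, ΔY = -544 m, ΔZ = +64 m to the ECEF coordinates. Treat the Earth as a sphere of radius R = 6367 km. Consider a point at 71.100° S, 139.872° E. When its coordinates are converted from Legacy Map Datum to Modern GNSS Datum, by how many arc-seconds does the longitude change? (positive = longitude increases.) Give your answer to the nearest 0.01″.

sin φ = -0.946085, cos φ = 0.323917, sin λ = 0.644497, cos λ = -0.764607.
East component: ΔE = −sin λ·ΔX + cos λ·ΔY = −(0.644497)(-166) + (-0.764607)(-544) = 522.93 m.
1° of latitude spans πR/180 = 111125 m; at latitude φ, 1° of longitude spans that × cos φ = 35995.4 m, so Δλ = 522.93 / 35995.4 × 3600 = 52.300″.

Δλ = 52.30″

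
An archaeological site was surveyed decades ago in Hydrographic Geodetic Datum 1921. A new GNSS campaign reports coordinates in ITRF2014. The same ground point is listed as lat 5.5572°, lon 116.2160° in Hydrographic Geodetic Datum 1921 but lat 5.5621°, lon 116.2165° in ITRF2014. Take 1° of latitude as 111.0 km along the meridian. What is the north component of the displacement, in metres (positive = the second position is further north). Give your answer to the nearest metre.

ΔN = 544 m

Δφ = 5.5621° − 5.5572° = +0.0049°; Δλ = 116.2165° − 116.2160° = +0.0005°.
ΔN = Δφ × 111000 = 543.9 m; ΔE = Δλ × 111000 × cos(5.5572°) = +0.0005 × 111000 × 0.995300 = 55.2 m.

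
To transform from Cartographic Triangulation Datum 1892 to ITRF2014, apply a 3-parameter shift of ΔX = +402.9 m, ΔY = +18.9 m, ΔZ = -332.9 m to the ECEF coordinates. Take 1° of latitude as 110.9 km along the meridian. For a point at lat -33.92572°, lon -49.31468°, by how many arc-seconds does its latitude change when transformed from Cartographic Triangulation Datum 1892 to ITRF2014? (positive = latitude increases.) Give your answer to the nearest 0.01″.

Δφ = -4.47″

sin φ = -0.558118, cos φ = 0.829762, sin λ = -0.758301, cos λ = 0.651904.
North component: ΔN = −sin φ cos λ·ΔX − sin φ sin λ·ΔY + cos φ·ΔZ = −(-0.558118)(0.651904)(402.9) − (-0.558118)(-0.758301)(18.9) + (0.829762)(-332.9) = -137.64 m.
1° of latitude spans 110900 m, so Δφ = -137.64 / 110900 × 3600 = -4.468″.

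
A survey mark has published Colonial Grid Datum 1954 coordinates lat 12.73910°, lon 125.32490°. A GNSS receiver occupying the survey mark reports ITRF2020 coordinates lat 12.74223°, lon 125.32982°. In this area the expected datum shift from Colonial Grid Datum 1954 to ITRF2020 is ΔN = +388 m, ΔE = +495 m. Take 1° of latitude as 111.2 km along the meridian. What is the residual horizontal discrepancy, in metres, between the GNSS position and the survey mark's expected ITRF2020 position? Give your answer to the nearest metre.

56 m

Observed coordinate differences: Δφ = +0.00313°, Δλ = +0.00492°.
Converting to metres (1° lat = 111200 m, cos φ = 0.975384): observed ΔN = 348.1 m, observed ΔE = 533.6 m.
Subtracting the expected shift leaves a residual of 348.1 − (388) = -39.9 m north and 533.6 − (495) = 38.6 m east.
Residual distance = √((-39.9)² + 38.6²) = 55.6 m.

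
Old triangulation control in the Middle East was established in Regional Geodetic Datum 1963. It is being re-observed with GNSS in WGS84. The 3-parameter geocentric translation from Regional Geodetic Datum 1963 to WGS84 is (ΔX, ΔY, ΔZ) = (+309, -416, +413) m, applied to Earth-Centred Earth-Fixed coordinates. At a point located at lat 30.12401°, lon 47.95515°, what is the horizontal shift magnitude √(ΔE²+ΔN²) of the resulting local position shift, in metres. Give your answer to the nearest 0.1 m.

651.9 m

At φ = 30.12401°, λ = 47.95515°: sin φ = 0.501873, cos φ = 0.864941, sin λ = 0.742621, cos λ = 0.669712.
ΔE = −sin λ·ΔX + cos λ·ΔY = −(0.742621)·(309) + (0.669712)·(-416) = -508.07 m.
ΔN = −sin φ cos λ·ΔX − sin φ sin λ·ΔY + cos φ·ΔZ = −(0.501873)(0.669712)(309) − (0.501873)(0.742621)(-416) + (0.864941)(413) = 408.41 m.
Horizontal magnitude = √(ΔE² + ΔN²) = √((-508.07)² + 408.41²) = 651.87 m.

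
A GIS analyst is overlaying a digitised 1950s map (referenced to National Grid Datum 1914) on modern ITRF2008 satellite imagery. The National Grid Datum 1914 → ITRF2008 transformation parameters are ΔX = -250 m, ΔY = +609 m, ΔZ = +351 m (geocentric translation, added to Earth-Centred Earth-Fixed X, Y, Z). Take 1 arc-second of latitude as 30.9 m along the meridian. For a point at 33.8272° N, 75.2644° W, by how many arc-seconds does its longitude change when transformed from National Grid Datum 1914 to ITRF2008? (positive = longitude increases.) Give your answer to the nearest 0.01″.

sin φ = 0.556690, cos φ = 0.830720, sin λ = -0.967110, cos λ = 0.254359.
East component: ΔE = −sin λ·ΔX + cos λ·ΔY = −(-0.967110)(-250) + (0.254359)(609) = -86.87 m.
1° of latitude spans 3600 × 30.90 = 111240 m; at latitude φ, 1° of longitude spans that × cos φ = 92409.3 m, so Δλ = -86.87 / 92409.3 × 3600 = -3.384″.

Δλ = -3.38″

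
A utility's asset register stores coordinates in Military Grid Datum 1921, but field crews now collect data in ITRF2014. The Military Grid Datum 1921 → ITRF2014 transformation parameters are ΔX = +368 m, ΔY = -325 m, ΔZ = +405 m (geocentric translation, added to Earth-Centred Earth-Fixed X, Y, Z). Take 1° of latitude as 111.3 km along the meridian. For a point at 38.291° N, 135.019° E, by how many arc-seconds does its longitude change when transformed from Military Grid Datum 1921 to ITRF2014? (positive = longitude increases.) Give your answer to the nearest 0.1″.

Δλ = -1.2″

sin φ = 0.619656, cos φ = 0.784874, sin λ = 0.706872, cos λ = -0.707341.
East component: ΔE = −sin λ·ΔX + cos λ·ΔY = −(0.706872)(368) + (-0.707341)(-325) = -30.24 m.
1° of latitude spans 111300 m; at latitude φ, 1° of longitude spans that × cos φ = 87356.4 m, so Δλ = -30.24 / 87356.4 × 3600 = -1.246″.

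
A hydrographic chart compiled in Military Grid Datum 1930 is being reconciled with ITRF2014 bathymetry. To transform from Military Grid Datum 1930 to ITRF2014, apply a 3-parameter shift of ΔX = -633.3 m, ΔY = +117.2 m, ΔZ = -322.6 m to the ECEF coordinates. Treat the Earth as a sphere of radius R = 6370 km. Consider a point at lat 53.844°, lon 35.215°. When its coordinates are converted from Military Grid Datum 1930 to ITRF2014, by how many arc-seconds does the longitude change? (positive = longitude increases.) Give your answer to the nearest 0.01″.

Δλ = 25.30″

sin φ = 0.807414, cos φ = 0.589986, sin λ = 0.576646, cos λ = 0.816994.
East component: ΔE = −sin λ·ΔX + cos λ·ΔY = −(0.576646)(-633.3) + (0.816994)(117.2) = 460.94 m.
1° of latitude spans πR/180 = 111177 m; at latitude φ, 1° of longitude spans that × cos φ = 65593.1 m, so Δλ = 460.94 / 65593.1 × 3600 = 25.298″.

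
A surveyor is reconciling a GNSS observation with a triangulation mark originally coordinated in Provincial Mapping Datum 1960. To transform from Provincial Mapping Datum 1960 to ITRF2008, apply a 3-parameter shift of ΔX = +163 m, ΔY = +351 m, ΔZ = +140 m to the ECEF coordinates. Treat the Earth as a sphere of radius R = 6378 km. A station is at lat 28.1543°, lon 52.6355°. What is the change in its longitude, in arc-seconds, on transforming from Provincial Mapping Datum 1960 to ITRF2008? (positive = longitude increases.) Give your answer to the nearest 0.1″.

Δλ = 3.1″

sin φ = 0.471848, cos φ = 0.881680, sin λ = 0.794791, cos λ = 0.606884.
East component: ΔE = −sin λ·ΔX + cos λ·ΔY = −(0.794791)(163) + (0.606884)(351) = 83.47 m.
1° of latitude spans πR/180 = 111317 m; at latitude φ, 1° of longitude spans that × cos φ = 98146.1 m, so Δλ = 83.47 / 98146.1 × 3600 = 3.062″.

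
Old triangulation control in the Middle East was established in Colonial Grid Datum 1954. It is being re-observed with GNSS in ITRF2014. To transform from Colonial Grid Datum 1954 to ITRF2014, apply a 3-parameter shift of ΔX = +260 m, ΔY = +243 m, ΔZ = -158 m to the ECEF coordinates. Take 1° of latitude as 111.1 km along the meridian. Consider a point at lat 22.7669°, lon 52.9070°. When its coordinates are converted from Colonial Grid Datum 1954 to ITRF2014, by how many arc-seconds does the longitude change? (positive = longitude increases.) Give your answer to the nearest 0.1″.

Δλ = -2.1″

sin φ = 0.386983, cos φ = 0.922087, sin λ = 0.797658, cos λ = 0.603111.
East component: ΔE = −sin λ·ΔX + cos λ·ΔY = −(0.797658)(260) + (0.603111)(243) = -60.84 m.
1° of latitude spans 111100 m; at latitude φ, 1° of longitude spans that × cos φ = 102443.9 m, so Δλ = -60.84 / 102443.9 × 3600 = -2.138″.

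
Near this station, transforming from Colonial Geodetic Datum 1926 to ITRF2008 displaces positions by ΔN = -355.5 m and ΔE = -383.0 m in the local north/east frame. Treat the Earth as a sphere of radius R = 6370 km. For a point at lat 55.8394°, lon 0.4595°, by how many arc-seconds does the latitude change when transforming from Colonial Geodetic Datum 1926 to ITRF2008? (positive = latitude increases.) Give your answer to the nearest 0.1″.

Δφ = -11.5″

On a sphere of radius R, 1 rad of latitude = R, so Δφ = ΔN / R = -355.5 / 6370000 = -5.5808e-05 rad = -11.511″.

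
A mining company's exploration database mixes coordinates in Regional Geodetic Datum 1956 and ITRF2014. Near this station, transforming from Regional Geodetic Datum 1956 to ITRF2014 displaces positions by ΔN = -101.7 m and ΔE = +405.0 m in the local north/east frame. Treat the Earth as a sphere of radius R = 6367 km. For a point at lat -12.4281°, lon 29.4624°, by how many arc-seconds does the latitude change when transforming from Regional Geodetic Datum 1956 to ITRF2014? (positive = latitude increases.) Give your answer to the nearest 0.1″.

Δφ = -3.3″

On a sphere of radius R, 1 rad of latitude = R, so Δφ = ΔN / R = -101.7 / 6367000 = -1.5973e-05 rad = -3.295″.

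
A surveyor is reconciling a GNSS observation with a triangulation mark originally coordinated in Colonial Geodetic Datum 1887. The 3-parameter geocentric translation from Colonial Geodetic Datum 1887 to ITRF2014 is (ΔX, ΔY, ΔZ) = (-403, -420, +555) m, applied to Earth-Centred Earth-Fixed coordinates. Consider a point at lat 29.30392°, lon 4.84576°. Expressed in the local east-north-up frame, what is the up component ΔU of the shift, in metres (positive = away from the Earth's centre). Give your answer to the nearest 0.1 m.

ΔU = -109.5 m

At φ = 29.30392°, λ = 4.84576°: sin φ = 0.489442, cos φ = 0.872036, sin λ = 0.084474, cos λ = 0.996426.
ΔU = cos φ cos λ·ΔX + cos φ sin λ·ΔY + sin φ·ΔZ = (0.872036)(0.996426)(-403) + (0.872036)(0.084474)(-420) + (0.489442)(555) = -109.47 m.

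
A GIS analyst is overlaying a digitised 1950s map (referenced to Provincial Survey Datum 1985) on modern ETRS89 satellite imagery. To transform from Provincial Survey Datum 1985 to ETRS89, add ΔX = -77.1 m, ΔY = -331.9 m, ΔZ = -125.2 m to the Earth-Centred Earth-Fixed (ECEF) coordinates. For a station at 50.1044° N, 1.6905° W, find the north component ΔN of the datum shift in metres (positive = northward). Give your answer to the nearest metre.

The local north axis is (−sin φ cos λ, −sin φ sin λ, cos φ), giving ΔN = 59.126 − 7.512 − 80.302 = -28.69 m.

ΔN = -29 m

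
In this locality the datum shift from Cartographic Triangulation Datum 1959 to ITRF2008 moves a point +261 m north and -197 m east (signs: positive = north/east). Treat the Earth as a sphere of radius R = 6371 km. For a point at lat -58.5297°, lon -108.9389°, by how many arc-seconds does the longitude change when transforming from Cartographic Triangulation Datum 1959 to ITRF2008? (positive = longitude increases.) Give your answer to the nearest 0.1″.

At latitude -58.5297°, cos φ = 0.522057.
One radian of longitude at latitude φ spans R cos φ, so Δλ = ΔE / (R cos φ) = -197.0 / (6371000 × 0.522057) = -5.9230e-05 rad = -12.217″.

Δλ = -12.2″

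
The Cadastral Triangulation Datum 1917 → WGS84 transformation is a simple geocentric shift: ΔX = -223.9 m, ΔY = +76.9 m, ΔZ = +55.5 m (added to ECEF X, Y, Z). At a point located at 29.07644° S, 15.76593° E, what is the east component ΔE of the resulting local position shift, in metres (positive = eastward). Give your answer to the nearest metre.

At φ = -29.07644°, λ = 15.76593°: sin φ = -0.485976, cos φ = 0.873972, sin λ = 0.271708, cos λ = 0.962380.
ΔE = −sin λ·ΔX + cos λ·ΔY = −(0.271708)·(-223.9) + (0.962380)·(76.9) = 134.84 m.

ΔE = 135 m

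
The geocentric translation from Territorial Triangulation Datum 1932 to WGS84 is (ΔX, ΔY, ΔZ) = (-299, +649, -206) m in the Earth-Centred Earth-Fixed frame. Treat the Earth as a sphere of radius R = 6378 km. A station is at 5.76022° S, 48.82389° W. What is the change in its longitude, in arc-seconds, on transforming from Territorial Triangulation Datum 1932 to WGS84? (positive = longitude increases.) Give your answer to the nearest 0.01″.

Δλ = 6.57″

sin φ = -0.100366, cos φ = 0.994951, sin λ = -0.752689, cos λ = 0.658376.
East component: ΔE = −sin λ·ΔX + cos λ·ΔY = −(-0.752689)(-299) + (0.658376)(649) = 202.23 m.
1° of latitude spans πR/180 = 111317 m; at latitude φ, 1° of longitude spans that × cos φ = 110755.0 m, so Δλ = 202.23 / 110755.0 × 3600 = 6.573″.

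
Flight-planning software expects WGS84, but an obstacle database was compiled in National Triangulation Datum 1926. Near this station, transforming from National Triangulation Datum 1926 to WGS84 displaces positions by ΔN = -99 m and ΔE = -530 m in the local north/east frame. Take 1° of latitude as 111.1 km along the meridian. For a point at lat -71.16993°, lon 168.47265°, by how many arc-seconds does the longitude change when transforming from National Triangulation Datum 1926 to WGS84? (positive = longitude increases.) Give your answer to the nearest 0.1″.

At latitude -71.16993°, cos φ = 0.322762.
1° of longitude at this latitude = 111.1 × cos φ = 35.86 km, so Δλ = -530.0 / 35858.9 = -0.0147801° = -53.209″.

Δλ = -53.2″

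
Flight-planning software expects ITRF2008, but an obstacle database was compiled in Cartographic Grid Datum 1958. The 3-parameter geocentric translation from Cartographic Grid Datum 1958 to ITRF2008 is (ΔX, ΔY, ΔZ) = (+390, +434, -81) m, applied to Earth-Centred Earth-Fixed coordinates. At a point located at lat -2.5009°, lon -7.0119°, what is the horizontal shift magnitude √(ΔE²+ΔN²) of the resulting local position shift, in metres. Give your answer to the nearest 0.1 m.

482.9 m

At φ = -2.5009°, λ = -7.0119°: sin φ = -0.043635, cos φ = 0.999048, sin λ = -0.122075, cos λ = 0.992521.
ΔE = −sin λ·ΔX + cos λ·ΔY = −(-0.122075)·(390) + (0.992521)·(434) = 478.36 m.
ΔN = −sin φ cos λ·ΔX − sin φ sin λ·ΔY + cos φ·ΔZ = −(-0.043635)(0.992521)(390) − (-0.043635)(-0.122075)(434) + (0.999048)(-81) = -66.34 m.
Horizontal magnitude = √(ΔE² + ΔN²) = √(478.36² + (-66.34)²) = 482.94 m.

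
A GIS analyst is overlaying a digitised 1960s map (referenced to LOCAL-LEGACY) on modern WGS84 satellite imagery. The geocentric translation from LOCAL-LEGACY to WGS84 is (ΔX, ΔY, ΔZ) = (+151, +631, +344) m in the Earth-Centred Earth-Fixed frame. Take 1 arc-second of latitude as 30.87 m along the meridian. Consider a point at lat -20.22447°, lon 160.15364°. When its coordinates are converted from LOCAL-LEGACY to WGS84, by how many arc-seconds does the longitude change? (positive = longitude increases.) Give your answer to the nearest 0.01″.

sin φ = -0.345699, cos φ = 0.938345, sin λ = 0.339499, cos λ = -0.940606.
East component: ΔE = −sin λ·ΔX + cos λ·ΔY = −(0.339499)(151) + (-0.940606)(631) = -644.79 m.
1° of latitude spans 3600 × 30.87 = 111132 m; at latitude φ, 1° of longitude spans that × cos φ = 104280.2 m, so Δλ = -644.79 / 104280.2 × 3600 = -22.260″.

Δλ = -22.26″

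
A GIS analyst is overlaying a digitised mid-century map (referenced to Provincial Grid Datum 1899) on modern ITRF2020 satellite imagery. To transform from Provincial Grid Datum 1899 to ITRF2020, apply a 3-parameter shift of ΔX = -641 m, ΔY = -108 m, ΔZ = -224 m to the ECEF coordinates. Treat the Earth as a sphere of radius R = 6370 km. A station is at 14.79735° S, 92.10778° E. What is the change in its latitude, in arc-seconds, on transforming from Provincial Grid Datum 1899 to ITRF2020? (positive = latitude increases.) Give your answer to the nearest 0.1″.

sin φ = -0.255401, cos φ = 0.966835, sin λ = 0.999323, cos λ = -0.036779.
North component: ΔN = −sin φ cos λ·ΔX − sin φ sin λ·ΔY + cos φ·ΔZ = −(-0.255401)(-0.036779)(-641) − (-0.255401)(0.999323)(-108) + (0.966835)(-224) = -238.11 m.
1° of latitude spans πR/180 = 111177 m, so Δφ = -238.11 / 111177 × 3600 = -7.710″.

Δφ = -7.7″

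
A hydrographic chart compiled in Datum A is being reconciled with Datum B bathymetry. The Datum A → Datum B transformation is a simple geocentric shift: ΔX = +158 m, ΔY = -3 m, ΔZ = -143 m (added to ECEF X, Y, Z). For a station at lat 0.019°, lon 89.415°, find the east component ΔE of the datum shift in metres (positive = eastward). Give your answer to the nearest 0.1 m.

At φ = 0.019°, λ = 89.415°: sin φ = 0.000332, cos φ = 1.000000, sin λ = 0.999948, cos λ = 0.010210.
ΔE = −sin λ·ΔX + cos λ·ΔY = −(0.999948)·(158) + (0.010210)·(-3) = -158.02 m.

ΔE = -158.0 m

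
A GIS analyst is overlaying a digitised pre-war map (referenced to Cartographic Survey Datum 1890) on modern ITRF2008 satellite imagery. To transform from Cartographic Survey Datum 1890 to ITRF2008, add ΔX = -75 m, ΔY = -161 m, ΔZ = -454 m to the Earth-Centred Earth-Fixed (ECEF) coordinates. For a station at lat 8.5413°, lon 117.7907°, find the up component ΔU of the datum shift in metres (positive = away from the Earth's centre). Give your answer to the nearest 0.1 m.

ΔU = -173.7 m

The local up (radial) axis is (cos φ cos λ, cos φ sin λ, sin φ), giving ΔU = 34.580 − 140.850 − 67.429 = -173.70 m.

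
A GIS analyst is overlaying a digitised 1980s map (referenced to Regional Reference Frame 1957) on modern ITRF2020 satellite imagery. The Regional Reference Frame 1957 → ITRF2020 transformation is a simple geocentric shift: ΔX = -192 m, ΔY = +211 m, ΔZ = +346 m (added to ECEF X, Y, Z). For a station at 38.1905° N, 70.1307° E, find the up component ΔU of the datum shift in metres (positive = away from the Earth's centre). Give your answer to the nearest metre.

At φ = 38.1905°, λ = 70.1307°: sin φ = 0.618278, cos φ = 0.785959, sin λ = 0.940470, cos λ = 0.339876.
ΔU = cos φ cos λ·ΔX + cos φ sin λ·ΔY + sin φ·ΔZ = (0.785959)(0.339876)(-192) + (0.785959)(0.940470)(211) + (0.618278)(346) = 318.60 m.

ΔU = 319 m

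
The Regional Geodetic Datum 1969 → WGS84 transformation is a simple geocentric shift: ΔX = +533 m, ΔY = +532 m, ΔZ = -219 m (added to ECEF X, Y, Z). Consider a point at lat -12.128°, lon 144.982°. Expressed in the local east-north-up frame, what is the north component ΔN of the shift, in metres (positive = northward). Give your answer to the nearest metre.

At φ = -12.128°, λ = 144.982°: sin φ = -0.210096, cos φ = 0.977681, sin λ = 0.573834, cos λ = -0.818972.
ΔN = −sin φ cos λ·ΔX − sin φ sin λ·ΔY + cos φ·ΔZ = −(-0.210096)(-0.818972)(533) − (-0.210096)(0.573834)(532) + (0.977681)(-219) = -241.68 m.

ΔN = -242 m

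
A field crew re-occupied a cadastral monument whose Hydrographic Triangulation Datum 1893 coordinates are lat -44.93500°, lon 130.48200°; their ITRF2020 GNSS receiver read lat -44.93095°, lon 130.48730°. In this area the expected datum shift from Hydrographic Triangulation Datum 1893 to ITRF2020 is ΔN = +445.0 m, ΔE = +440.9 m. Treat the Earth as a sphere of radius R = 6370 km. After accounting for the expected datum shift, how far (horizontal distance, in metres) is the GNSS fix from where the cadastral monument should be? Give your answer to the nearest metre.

24 m

Observed coordinate differences: Δφ = +0.00405°, Δλ = +0.00530°.
Converting to metres (1° lat = 111177 m, cos φ = 0.707909): observed ΔN = 450.3 m, observed ΔE = 417.1 m.
Subtracting the expected shift leaves a residual of 450.3 − (445.0) = 5.3 m north and 417.1 − (440.9) = -23.8 m east.
Residual distance = √(5.3² + (-23.8)²) = 24.3 m.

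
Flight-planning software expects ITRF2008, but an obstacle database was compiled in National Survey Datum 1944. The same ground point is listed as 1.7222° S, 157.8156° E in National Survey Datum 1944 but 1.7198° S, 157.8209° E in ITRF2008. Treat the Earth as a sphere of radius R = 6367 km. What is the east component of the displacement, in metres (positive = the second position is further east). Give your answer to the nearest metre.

ΔE = 589 m

Δφ = -1.7198° − -1.7222° = +0.0024°; Δλ = 157.8209° − 157.8156° = +0.0053°.
1° along a meridian = πR/180 = 111125 m.
ΔN = Δφ × 111125 = 266.7 m; ΔE = Δλ × 111125 × cos(-1.7222°) = +0.0053 × 111125 × 0.999548 = 588.7 m.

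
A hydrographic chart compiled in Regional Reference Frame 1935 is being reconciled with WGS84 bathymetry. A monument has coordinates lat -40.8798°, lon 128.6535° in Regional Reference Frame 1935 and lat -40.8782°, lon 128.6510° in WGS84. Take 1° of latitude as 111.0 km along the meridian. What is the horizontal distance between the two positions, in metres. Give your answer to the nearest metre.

275 m

Δφ = -40.8782° − -40.8798° = +0.0016°; Δλ = 128.6510° − 128.6535° = -0.0025°.
ΔN = Δφ × 111000 = 177.6 m; ΔE = Δλ × 111000 × cos(-40.8798°) = -0.0025 × 111000 × 0.756084 = -209.8 m.
Distance = √(ΔE² + ΔN²) = √((-209.8)² + 177.6²) = 274.9 m.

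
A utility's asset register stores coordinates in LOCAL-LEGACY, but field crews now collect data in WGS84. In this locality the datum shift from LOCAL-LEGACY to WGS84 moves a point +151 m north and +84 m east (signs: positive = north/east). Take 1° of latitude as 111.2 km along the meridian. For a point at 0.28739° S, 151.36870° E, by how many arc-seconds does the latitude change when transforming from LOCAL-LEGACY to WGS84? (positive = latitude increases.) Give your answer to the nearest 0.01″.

Δφ = 4.89″

1° of latitude = 111.2 km, so Δφ = 151.0 / 111200 = 0.0013579° = 4.888″.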